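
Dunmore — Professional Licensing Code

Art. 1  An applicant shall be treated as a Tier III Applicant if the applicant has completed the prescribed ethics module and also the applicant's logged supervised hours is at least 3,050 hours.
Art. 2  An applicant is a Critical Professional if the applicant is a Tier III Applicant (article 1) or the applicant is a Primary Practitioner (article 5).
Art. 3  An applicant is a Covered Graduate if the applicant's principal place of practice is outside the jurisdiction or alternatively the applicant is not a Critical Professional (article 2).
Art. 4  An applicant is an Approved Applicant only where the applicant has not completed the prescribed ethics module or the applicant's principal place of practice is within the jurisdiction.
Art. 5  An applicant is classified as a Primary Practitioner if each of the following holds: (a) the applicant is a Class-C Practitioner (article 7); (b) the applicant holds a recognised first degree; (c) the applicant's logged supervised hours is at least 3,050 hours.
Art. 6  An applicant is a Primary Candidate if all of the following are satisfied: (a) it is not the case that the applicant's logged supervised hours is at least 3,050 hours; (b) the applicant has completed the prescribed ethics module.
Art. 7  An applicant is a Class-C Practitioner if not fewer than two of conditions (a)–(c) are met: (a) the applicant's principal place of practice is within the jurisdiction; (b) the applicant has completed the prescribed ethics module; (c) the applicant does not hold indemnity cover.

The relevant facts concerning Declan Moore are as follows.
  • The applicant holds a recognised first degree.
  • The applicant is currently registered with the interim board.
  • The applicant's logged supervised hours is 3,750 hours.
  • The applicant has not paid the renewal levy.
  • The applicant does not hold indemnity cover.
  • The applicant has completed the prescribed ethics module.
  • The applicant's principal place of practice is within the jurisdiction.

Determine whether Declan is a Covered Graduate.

No

article 1 — Tier III Applicant: [the applicant has completed the prescribed ethics module? yes] AND [applicant's logged supervised hours: 3,750 hours ≥ 3,050 hours? yes] → satisfied.
article 7 — Class-C Practitioner: the applicant's principal place of practice is within the jurisdiction? yes; the applicant has completed the prescribed ethics module? yes; the applicant does not hold indemnity cover? yes — 3 of 3 hold (need ≥2) → satisfied.
article 5 — Primary Practitioner: [Class-C Practitioner (article 7)? yes] AND [the applicant holds a recognised first degree? yes] AND [applicant's logged supervised hours: 3,750 hours ≥ 3,050 hours? yes] → satisfied.
article 2 — Critical Professional: [Tier III Applicant (article 1)? yes] OR [Primary Practitioner (article 5)? yes] → satisfied.
article 3 — Covered Graduate: [the applicant's principal place of practice is outside the jurisdiction? no] OR [not a Critical Professional (article 2)? no] → not satisfied.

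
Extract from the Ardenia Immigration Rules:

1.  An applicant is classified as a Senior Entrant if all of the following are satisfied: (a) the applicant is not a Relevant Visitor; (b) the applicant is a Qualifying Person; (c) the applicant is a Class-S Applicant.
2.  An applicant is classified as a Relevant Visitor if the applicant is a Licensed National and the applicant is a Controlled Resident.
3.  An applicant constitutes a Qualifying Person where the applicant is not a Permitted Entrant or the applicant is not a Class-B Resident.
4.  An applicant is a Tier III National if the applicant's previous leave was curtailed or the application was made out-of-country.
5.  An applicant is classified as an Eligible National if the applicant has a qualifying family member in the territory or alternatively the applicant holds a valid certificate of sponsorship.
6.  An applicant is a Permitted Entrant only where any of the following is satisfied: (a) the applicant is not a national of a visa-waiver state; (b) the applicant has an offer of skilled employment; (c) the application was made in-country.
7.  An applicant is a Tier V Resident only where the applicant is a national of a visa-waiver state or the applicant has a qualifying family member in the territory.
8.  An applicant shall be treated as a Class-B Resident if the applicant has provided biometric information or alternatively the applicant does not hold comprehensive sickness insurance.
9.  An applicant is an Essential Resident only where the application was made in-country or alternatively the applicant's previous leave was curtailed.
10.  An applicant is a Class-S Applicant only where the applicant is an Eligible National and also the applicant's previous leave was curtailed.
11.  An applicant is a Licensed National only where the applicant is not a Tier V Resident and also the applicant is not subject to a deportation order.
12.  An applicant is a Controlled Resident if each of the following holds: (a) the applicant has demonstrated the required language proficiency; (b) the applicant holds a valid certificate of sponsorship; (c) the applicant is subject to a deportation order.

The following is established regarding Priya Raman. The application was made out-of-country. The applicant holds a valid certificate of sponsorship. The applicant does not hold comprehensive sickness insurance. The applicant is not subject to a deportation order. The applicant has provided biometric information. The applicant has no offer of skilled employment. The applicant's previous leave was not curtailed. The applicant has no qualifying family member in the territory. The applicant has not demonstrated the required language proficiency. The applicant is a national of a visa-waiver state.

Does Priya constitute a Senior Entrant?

No

paragraph 7 — Tier V Resident: [the applicant is a national of a visa-waiver state? yes] OR [the applicant has a qualifying family member in the territory? no] → satisfied.
paragraph 11 — Licensed National: [not a Tier V Resident (paragraph 7)? no] AND [the applicant is not subject to a deportation order? yes] → not satisfied.
paragraph 12 — Controlled Resident: [the applicant has demonstrated the required language proficiency? no] AND [the applicant holds a valid certificate of sponsorship? yes] AND [the applicant is subject to a deportation order? no] → not satisfied.
paragraph 2 — Relevant Visitor: [Licensed National (paragraph 11)? no] AND [Controlled Resident (paragraph 12)? no] → not satisfied.
paragraph 6 — Permitted Entrant: [the applicant is not a national of a visa-waiver state? no] OR [the applicant has an offer of skilled employment? no] OR [the application was made in-country? no] → not satisfied.
paragraph 8 — Class-B Resident: [the applicant has provided biometric information? yes] OR [the applicant does not hold comprehensive sickness insurance? yes] → satisfied.
paragraph 3 — Qualifying Person: [not a Permitted Entrant (paragraph 6)? yes] OR [not a Class-B Resident (paragraph 8)? no] → satisfied.
paragraph 5 — Eligible National: [the applicant has a qualifying family member in the territory? no] OR [the applicant holds a valid certificate of sponsorship? yes] → satisfied.
paragraph 10 — Class-S Applicant: [Eligible National (paragraph 5)? yes] AND [the applicant's previous leave was curtailed? no] → not satisfied.
paragraph 1 — Senior Entrant: [not a Relevant Visitor (paragraph 2)? yes] AND [Qualifying Person (paragraph 3)? yes] AND [Class-S Applicant (paragraph 10)? no] → not satisfied.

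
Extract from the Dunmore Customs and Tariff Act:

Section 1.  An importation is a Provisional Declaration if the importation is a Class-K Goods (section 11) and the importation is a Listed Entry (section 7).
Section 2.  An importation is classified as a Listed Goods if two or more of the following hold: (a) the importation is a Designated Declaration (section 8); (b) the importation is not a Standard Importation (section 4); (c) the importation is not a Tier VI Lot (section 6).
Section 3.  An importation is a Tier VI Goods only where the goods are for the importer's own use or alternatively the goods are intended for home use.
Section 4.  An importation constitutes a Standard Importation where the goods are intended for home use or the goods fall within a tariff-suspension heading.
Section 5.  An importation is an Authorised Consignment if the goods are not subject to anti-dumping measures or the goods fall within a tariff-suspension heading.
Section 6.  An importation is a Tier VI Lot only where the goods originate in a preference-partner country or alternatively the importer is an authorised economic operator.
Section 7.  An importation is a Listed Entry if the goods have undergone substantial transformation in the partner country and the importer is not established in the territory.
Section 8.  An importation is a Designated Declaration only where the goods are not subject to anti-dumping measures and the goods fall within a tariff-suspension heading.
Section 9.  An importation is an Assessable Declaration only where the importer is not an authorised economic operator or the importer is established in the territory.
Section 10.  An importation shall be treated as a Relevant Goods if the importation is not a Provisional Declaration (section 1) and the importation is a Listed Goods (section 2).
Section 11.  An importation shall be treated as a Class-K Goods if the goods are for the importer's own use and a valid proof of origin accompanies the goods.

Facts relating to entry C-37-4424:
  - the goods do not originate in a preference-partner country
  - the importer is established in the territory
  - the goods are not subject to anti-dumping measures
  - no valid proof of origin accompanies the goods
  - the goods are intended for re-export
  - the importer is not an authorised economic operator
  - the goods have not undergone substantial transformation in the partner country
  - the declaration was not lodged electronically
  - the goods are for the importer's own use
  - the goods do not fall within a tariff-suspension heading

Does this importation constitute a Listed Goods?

section 8 — Designated Declaration: [the goods are not subject to anti-dumping measures? yes] AND [the goods fall within a tariff-suspension heading? no] → not satisfied.
section 4 — Standard Importation: [the goods are intended for home use? no] OR [the goods fall within a tariff-suspension heading? no] → not satisfied.
section 6 — Tier VI Lot: [the goods originate in a preference-partner country? no] OR [the importer is an authorised economic operator? no] → not satisfied.
section 2 — Listed Goods: Designated Declaration (section 8)? no; not a Standard Importation (section 4)? yes; not a Tier VI Lot (section 6)? yes — 2 of 3 hold (need ≥2) → satisfied.

Yes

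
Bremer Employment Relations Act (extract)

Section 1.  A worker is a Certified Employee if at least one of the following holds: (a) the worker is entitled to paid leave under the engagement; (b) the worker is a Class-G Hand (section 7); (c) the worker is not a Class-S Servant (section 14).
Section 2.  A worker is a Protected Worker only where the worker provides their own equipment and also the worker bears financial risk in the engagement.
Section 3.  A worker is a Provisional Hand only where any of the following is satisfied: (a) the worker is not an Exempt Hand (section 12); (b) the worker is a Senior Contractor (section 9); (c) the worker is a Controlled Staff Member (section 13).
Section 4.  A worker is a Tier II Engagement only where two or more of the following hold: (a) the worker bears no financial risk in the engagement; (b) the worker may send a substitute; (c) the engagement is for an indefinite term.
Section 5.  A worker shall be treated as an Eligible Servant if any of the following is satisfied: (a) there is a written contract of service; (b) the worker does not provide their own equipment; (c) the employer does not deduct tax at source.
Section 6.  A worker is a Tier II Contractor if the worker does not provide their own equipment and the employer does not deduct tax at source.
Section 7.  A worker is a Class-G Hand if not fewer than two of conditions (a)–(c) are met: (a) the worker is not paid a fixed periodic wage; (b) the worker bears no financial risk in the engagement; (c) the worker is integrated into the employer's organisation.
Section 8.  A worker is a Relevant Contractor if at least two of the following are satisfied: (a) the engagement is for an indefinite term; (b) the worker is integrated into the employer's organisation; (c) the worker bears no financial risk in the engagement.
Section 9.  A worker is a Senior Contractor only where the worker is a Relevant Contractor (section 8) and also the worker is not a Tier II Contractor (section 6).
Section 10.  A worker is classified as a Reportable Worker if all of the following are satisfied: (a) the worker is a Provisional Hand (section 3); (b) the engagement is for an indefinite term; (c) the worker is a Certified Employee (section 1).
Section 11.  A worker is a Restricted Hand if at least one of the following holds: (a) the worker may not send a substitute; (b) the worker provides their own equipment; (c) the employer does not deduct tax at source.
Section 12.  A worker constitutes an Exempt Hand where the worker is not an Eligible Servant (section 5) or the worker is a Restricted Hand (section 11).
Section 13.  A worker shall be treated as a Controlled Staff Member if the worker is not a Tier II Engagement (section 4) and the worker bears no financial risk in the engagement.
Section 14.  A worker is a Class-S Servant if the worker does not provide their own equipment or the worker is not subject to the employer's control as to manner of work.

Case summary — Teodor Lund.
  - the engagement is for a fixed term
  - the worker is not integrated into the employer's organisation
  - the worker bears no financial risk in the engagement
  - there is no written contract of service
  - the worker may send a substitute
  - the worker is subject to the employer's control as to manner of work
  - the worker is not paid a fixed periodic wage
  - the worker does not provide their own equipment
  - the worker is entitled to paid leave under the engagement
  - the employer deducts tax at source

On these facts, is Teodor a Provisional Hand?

Yes

section 5 — Eligible Servant: [there is a written contract of service? no] OR [the worker does not provide their own equipment? yes] OR [the employer does not deduct tax at source? no] → satisfied.
section 11 — Restricted Hand: [the worker may not send a substitute? no] OR [the worker provides their own equipment? no] OR [the employer does not deduct tax at source? no] → not satisfied.
section 12 — Exempt Hand: [not an Eligible Servant (section 5)? no] OR [Restricted Hand (section 11)? no] → not satisfied.
section 8 — Relevant Contractor: the engagement is for an indefinite term? no; the worker is integrated into the employer's organisation? no; the worker bears no financial risk in the engagement? yes — 1 of 3 hold (need ≥2) → not satisfied.
section 6 — Tier II Contractor: [the worker does not provide their own equipment? yes] AND [the employer does not deduct tax at source? no] → not satisfied.
section 9 — Senior Contractor: [Relevant Contractor (section 8)? no] AND [not a Tier II Contractor (section 6)? yes] → not satisfied.
section 4 — Tier II Engagement: the worker bears no financial risk in the engagement? yes; the worker may send a substitute? yes; the engagement is for an indefinite term? no — 2 of 3 hold (need ≥2) → satisfied.
section 13 — Controlled Staff Member: [not a Tier II Engagement (section 4)? no] AND [the worker bears no financial risk in the engagement? yes] → not satisfied.
section 3 — Provisional Hand: [not an Exempt Hand (section 12)? yes] OR [Senior Contractor (section 9)? no] OR [Controlled Staff Member (section 13)? no] → satisfied.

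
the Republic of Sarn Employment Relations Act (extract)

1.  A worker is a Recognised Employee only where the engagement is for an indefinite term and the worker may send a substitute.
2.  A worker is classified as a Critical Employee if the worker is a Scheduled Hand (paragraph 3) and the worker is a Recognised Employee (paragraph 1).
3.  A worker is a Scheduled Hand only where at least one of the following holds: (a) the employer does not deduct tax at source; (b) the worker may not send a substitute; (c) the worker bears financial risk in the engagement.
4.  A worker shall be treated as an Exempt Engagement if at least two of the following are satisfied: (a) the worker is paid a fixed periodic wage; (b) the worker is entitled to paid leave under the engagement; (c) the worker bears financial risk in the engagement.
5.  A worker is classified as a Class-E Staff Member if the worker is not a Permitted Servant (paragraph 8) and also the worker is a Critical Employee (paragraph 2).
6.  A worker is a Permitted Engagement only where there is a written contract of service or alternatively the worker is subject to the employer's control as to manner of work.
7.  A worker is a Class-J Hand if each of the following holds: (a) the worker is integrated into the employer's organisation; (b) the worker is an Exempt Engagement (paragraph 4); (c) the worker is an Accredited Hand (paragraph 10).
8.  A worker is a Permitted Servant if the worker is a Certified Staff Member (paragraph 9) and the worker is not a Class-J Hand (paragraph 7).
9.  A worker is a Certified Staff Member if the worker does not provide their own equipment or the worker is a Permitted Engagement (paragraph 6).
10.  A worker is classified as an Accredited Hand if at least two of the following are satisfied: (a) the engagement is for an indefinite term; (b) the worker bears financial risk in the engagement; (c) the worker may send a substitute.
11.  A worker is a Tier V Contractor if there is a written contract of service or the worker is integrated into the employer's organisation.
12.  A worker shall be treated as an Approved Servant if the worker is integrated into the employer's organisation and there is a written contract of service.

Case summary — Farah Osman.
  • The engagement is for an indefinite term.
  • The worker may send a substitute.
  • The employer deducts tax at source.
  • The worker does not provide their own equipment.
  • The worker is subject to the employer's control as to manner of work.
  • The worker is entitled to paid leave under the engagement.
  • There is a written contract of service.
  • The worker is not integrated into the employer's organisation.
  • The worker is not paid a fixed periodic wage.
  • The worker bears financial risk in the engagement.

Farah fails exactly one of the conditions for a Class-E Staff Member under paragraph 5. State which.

Permitted Servant

Under paragraph 6: there is a written contract of service? yes; or the worker is subject to the employer's control as to manner of work? yes. So the worker is a Permitted Engagement.
Under paragraph 9: the worker does not provide their own equipment? yes; or Permitted Engagement (paragraph 6)? yes. So the worker is a Certified Staff Member.
Under paragraph 4: the worker is paid a fixed periodic wage? no; the worker is entitled to paid leave under the engagement? yes; the worker bears financial risk in the engagement? yes — 2 of 3 hold (need ≥2) → satisfied.
Under paragraph 10: the engagement is for an indefinite term? yes; the worker bears financial risk in the engagement? yes; the worker may send a substitute? yes — 3 of 3 hold (need ≥2) → satisfied.
Under paragraph 7: the worker is integrated into the employer's organisation? no; and Exempt Engagement (paragraph 4)? yes; and Accredited Hand (paragraph 10)? yes. So the worker is not a Class-J Hand.
Under paragraph 8: Certified Staff Member (paragraph 9)? yes; and not a Class-J Hand (paragraph 7)? yes. So the worker is a Permitted Servant.
Under paragraph 3: the employer does not deduct tax at source? no; or the worker may not send a substitute? no; or the worker bears financial risk in the engagement? yes. So the worker is a Scheduled Hand.
Under paragraph 1: the engagement is for an indefinite term? yes; and the worker may send a substitute? yes. So the worker is a Recognised Employee.
Under paragraph 2: Scheduled Hand (paragraph 3)? yes; and Recognised Employee (paragraph 1)? yes. So the worker is a Critical Employee.
Under paragraph 5: not a Permitted Servant (paragraph 8)? no; and Critical Employee (paragraph 2)? yes. So the worker is not a Class-E Staff Member.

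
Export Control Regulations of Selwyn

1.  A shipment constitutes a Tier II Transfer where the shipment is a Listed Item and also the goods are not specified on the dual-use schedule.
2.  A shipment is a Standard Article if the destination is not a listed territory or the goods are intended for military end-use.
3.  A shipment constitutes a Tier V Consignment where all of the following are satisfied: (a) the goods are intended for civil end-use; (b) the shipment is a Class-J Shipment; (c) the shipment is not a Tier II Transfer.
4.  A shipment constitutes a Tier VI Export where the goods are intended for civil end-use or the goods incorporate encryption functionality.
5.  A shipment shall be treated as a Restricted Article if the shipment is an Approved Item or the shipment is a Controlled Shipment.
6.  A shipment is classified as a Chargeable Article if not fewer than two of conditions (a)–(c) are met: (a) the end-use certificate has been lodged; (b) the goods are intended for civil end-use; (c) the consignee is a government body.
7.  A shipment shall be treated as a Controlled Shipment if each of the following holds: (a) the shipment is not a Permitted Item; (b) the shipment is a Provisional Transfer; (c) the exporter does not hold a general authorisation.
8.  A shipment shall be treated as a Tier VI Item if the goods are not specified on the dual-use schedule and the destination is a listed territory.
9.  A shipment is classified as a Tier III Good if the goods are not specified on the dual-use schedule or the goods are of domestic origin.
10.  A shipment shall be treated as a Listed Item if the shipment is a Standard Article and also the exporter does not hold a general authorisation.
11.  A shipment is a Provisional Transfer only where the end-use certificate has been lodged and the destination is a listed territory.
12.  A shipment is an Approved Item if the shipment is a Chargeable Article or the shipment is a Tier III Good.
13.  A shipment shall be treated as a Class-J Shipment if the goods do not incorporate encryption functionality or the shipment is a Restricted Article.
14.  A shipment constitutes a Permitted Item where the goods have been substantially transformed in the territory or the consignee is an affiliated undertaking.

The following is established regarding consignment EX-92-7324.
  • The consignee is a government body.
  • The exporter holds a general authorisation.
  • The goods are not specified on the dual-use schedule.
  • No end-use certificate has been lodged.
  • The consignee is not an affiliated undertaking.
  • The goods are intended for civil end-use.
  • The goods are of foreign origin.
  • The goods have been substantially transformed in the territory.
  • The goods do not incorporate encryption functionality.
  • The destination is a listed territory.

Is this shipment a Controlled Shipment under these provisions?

No

paragraph 14 — Permitted Item: [the goods have been substantially transformed in the territory? yes] OR [the consignee is an affiliated undertaking? no] → satisfied.
paragraph 11 — Provisional Transfer: [the end-use certificate has been lodged? no] AND [the destination is a listed territory? yes] → not satisfied.
paragraph 7 — Controlled Shipment: [not a Permitted Item (paragraph 14)? no] AND [Provisional Transfer (paragraph 11)? no] AND [the exporter does not hold a general authorisation? no] → not satisfied.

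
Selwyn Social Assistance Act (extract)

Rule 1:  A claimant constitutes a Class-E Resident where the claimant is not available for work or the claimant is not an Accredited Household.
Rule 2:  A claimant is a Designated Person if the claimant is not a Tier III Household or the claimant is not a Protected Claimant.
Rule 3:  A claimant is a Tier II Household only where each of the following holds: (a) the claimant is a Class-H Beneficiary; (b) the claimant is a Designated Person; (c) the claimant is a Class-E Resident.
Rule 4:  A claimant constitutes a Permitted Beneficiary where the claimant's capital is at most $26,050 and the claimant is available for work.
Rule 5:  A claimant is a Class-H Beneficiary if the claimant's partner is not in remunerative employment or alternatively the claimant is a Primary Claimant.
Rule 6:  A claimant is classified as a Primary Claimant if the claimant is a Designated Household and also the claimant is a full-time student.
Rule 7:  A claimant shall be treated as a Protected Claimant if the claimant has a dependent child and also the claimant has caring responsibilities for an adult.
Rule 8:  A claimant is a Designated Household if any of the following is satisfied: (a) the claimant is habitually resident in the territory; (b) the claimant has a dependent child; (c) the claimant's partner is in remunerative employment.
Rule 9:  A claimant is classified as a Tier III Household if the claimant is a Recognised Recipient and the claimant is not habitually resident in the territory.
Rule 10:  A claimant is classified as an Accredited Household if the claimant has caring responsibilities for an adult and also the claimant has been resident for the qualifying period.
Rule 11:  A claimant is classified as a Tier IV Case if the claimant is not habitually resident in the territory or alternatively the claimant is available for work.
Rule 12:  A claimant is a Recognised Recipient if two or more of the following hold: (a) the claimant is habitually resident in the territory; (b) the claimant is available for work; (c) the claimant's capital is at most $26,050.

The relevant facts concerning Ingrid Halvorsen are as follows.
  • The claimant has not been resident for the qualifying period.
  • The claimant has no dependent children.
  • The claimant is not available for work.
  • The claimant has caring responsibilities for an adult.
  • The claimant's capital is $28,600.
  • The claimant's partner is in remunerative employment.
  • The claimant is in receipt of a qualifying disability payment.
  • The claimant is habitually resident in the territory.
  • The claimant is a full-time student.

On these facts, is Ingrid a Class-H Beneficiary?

Under rule 8: the claimant is habitually resident in the territory? yes; or the claimant has a dependent child? no; or the claimant's partner is in remunerative employment? yes. So the claimant is a Designated Household.
Under rule 6: Designated Household (rule 8)? yes; and the claimant is a full-time student? yes. So the claimant is a Primary Claimant.
Under rule 5: the claimant's partner is not in remunerative employment? no; or Primary Claimant (rule 6)? yes. So the claimant is a Class-H Beneficiary.

Yes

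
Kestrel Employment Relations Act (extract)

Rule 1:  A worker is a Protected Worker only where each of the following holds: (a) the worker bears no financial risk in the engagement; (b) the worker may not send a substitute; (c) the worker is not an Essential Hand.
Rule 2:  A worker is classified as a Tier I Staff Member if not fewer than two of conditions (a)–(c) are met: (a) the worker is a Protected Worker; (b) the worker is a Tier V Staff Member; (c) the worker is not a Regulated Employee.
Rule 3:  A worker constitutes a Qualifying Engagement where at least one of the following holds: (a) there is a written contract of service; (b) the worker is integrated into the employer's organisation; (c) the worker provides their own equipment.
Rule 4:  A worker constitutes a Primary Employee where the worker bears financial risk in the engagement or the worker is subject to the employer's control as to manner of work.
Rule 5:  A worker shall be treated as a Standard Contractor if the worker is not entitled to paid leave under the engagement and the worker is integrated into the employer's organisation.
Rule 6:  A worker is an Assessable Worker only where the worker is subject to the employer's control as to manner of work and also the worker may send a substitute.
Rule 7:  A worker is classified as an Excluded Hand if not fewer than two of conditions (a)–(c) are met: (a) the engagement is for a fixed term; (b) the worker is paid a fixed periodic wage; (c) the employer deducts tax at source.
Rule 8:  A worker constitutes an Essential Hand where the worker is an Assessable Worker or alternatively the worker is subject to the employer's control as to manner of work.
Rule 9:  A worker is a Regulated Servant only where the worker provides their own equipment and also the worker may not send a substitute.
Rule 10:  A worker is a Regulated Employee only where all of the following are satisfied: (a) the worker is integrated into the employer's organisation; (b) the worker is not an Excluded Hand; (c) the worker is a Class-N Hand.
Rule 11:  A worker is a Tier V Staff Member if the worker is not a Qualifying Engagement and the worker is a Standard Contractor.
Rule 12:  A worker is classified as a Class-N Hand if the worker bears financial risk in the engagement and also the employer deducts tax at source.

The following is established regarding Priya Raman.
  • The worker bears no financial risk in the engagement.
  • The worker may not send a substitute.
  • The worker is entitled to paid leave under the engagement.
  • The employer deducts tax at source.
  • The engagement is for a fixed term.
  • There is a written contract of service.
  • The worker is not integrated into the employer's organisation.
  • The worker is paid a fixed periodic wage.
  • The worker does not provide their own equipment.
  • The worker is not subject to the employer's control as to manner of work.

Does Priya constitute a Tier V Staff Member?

rule 3 — Qualifying Engagement: [there is a written contract of service? yes] OR [the worker is integrated into the employer's organisation? no] OR [the worker provides their own equipment? no] → satisfied.
rule 5 — Standard Contractor: [the worker is not entitled to paid leave under the engagement? no] AND [the worker is integrated into the employer's organisation? no] → not satisfied.
rule 11 — Tier V Staff Member: [not a Qualifying Engagement (rule 3)? no] AND [Standard Contractor (rule 5)? no] → not satisfied.

No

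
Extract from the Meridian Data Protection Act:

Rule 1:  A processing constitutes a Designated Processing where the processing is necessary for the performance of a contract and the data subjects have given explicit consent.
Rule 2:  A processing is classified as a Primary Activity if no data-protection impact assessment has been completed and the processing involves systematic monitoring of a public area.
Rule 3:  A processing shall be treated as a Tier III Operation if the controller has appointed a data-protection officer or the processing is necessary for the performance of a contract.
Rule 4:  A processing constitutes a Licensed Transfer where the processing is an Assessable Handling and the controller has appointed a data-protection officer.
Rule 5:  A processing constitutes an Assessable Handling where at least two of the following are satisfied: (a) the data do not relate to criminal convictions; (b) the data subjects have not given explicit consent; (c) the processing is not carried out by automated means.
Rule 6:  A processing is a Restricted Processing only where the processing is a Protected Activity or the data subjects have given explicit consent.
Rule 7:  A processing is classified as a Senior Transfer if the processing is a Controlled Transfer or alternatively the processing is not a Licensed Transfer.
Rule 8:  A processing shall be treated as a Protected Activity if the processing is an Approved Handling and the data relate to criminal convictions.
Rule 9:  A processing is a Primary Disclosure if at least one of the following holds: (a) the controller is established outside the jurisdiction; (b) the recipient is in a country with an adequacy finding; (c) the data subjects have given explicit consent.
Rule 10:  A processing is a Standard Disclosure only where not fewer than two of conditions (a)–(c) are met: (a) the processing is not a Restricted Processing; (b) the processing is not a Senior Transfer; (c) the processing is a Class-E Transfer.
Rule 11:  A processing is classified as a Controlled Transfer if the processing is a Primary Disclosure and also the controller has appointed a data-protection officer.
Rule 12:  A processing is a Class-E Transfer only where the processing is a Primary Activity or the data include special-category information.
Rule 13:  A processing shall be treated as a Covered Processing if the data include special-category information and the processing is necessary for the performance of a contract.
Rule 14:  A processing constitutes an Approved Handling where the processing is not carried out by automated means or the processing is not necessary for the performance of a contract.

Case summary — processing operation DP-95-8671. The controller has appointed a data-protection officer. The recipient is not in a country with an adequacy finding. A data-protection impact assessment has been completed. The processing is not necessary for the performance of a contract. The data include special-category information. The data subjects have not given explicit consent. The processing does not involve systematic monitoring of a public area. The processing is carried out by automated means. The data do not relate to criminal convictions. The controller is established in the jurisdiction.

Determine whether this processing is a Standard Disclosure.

Under rule 14: the processing is not carried out by automated means? no; or the processing is not necessary for the performance of a contract? yes. So the processing is an Approved Handling.
Under rule 8: Approved Handling (rule 14)? yes; and the data relate to criminal convictions? no. So the processing is not a Protected Activity.
Under rule 6: Protected Activity (rule 8)? no; or the data subjects have given explicit consent? no. So the processing is not a Restricted Processing.
Under rule 9: the controller is established outside the jurisdiction? no; or the recipient is in a country with an adequacy finding? no; or the data subjects have given explicit consent? no. So the processing is not a Primary Disclosure.
Under rule 11: Primary Disclosure (rule 9)? no; and the controller has appointed a data-protection officer? yes. So the processing is not a Controlled Transfer.
Under rule 5: the data do not relate to criminal convictions? yes; the data subjects have not given explicit consent? yes; the processing is not carried out by automated means? no — 2 of 3 hold (need ≥2) → satisfied.
Under rule 4: Assessable Handling (rule 5)? yes; and the controller has appointed a data-protection officer? yes. So the processing is a Licensed Transfer.
Under rule 7: Controlled Transfer (rule 11)? no; or not a Licensed Transfer (rule 4)? no. So the processing is not a Senior Transfer.
Under rule 2: no data-protection impact assessment has been completed? no; and the processing involves systematic monitoring of a public area? no. So the processing is not a Primary Activity.
Under rule 12: Primary Activity (rule 2)? no; or the data include special-category information? yes. So the processing is a Class-E Transfer.
Under rule 10: not a Restricted Processing (rule 6)? yes; not a Senior Transfer (rule 7)? yes; Class-E Transfer (rule 12)? yes — 3 of 3 hold (need ≥2) → satisfied.

Yes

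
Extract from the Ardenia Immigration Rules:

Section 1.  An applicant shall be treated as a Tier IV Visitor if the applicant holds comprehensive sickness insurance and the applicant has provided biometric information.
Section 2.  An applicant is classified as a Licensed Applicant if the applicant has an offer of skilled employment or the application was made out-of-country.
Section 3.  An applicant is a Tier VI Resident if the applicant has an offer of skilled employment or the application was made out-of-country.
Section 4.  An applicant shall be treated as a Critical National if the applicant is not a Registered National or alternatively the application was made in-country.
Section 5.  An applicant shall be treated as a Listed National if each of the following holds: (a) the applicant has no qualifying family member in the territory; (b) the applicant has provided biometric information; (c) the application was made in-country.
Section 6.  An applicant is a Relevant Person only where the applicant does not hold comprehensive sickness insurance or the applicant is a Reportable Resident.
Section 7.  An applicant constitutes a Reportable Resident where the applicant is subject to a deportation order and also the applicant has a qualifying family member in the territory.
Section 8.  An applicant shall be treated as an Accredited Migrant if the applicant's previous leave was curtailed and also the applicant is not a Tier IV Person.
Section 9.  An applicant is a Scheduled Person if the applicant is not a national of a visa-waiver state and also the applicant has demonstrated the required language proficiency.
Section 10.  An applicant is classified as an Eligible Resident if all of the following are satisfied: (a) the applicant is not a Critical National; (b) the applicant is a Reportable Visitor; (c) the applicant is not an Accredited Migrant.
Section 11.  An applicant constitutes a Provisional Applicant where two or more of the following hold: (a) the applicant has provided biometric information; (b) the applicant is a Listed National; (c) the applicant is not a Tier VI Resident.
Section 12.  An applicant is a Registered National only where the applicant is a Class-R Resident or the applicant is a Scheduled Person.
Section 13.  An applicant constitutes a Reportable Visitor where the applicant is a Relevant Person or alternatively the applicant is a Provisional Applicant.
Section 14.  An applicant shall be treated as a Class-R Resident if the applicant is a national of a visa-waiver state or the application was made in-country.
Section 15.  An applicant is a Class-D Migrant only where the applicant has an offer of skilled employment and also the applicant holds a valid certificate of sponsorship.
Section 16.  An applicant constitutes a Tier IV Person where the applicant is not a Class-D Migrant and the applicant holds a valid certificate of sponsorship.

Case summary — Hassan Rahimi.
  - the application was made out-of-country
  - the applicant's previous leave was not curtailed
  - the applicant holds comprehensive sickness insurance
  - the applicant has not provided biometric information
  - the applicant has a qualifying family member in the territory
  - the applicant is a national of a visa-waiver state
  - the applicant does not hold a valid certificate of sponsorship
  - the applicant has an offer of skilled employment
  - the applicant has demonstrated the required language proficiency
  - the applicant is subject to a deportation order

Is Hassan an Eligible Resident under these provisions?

Yes

Under section 14: the applicant is a national of a visa-waiver state? yes; or the application was made in-country? no. So the applicant is a Class-R Resident.
Under section 9: the applicant is not a national of a visa-waiver state? no; and the applicant has demonstrated the required language proficiency? yes. So the applicant is not a Scheduled Person.
Under section 12: Class-R Resident (section 14)? yes; or Scheduled Person (section 9)? no. So the applicant is a Registered National.
Under section 4: not a Registered National (section 12)? no; or the application was made in-country? no. So the applicant is not a Critical National.
Under section 7: the applicant is subject to a deportation order? yes; and the applicant has a qualifying family member in the territory? yes. So the applicant is a Reportable Resident.
Under section 6: the applicant does not hold comprehensive sickness insurance? no; or Reportable Resident (section 7)? yes. So the applicant is a Relevant Person.
Under section 5: the applicant has no qualifying family member in the territory? no; and the applicant has provided biometric information? no; and the application was made in-country? no. So the applicant is not a Listed National.
Under section 3: the applicant has an offer of skilled employment? yes; or the application was made out-of-country? yes. So the applicant is a Tier VI Resident.
Under section 11: the applicant has provided biometric information? no; Listed National (section 5)? no; not a Tier VI Resident (section 3)? no — 0 of 3 hold (need ≥2) → not satisfied.
Under section 13: Relevant Person (section 6)? yes; or Provisional Applicant (section 11)? no. So the applicant is a Reportable Visitor.
Under section 15: the applicant has an offer of skilled employment? yes; and the applicant holds a valid certificate of sponsorship? no. So the applicant is not a Class-D Migrant.
Under section 16: not a Class-D Migrant (section 15)? yes; and the applicant holds a valid certificate of sponsorship? no. So the applicant is not a Tier IV Person.
Under section 8: the applicant's previous leave was curtailed? no; and not a Tier IV Person (section 16)? yes. So the applicant is not an Accredited Migrant.
Under section 10: not a Critical National (section 4)? yes; and Reportable Visitor (section 13)? yes; and not an Accredited Migrant (section 8)? yes. So the applicant is an Eligible Resident.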